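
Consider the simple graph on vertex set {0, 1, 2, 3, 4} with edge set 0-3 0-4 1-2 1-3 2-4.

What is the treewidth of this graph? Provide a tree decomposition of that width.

Treewidth 2.
Bags: B1 = {1, 2, 3}  B2 = {2, 3, 4}  B3 = {0, 3, 4}
Tree: B1–B2, B2–B3

Each bag holds 3 vertices, so the decomposition has width 2, which upper-bounds the treewidth. The edges 3–1–2–4–0–3 form a cycle, so G is not a tree and its treewidth is at least 2. Combining the bounds, tw(G) = 2.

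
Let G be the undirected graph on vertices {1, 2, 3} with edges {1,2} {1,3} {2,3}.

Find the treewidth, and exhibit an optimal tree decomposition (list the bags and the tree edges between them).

Treewidth 2.
Bags: B1 = {1, 2, 3}
Tree: (single bag)

With just one bag of size 3, the width is 3 − 1 = 2, so tw(G) ≤ 2. For the lower bound, the 3 vertices {1, 2, 3} are pairwise adjacent, and any tree decomposition puts a clique entirely inside one bag — forcing width ≥ 2. Combining the bounds, tw(G) = 2.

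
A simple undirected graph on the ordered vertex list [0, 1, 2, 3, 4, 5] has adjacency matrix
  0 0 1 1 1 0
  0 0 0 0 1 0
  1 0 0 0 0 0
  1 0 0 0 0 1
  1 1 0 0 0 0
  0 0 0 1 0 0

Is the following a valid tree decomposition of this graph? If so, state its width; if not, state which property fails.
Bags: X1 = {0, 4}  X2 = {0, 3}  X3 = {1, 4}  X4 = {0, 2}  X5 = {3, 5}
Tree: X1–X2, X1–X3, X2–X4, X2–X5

Checking the three conditions: (i) the bags cover all of {0, 1, 2, 3, 4, 5}; (ii) for each edge, some bag contains both endpoints; (iii) the bags containing any fixed vertex form a subtree. All hold, so the decomposition is valid with width 2 − 1 = 1.

Yes; width 1.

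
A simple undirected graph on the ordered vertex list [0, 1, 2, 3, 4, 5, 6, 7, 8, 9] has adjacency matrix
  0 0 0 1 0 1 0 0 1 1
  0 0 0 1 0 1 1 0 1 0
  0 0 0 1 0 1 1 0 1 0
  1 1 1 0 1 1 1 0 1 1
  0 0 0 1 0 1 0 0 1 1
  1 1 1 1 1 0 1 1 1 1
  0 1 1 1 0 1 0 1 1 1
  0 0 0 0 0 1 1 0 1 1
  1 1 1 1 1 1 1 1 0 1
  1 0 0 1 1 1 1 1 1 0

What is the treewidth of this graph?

4

A width-4 tree decomposition is:
Bags: B1 = {3, 5, 6, 8, 9}  B2 = {3, 4, 5, 8, 9}  B3 = {0, 3, 5, 8, 9}  B4 = {5, 6, 7, 8, 9}  B5 = {1, 3, 5, 6, 8}  B6 = {2, 3, 5, 6, 8}
Tree: B1–B2, B2–B3, B1–B4, B1–B5, B1–B6
The largest bag has 5 vertices, giving width 4; this decomposition certifies tw(G) ≤ 4. Conversely, {0, 3, 5, 8, 9} is a clique of size 5, and the vertices of any clique must share a bag in every tree decomposition; so some bag has ≥ 5 vertices and tw(G) ≥ 4. Therefore the treewidth is 4.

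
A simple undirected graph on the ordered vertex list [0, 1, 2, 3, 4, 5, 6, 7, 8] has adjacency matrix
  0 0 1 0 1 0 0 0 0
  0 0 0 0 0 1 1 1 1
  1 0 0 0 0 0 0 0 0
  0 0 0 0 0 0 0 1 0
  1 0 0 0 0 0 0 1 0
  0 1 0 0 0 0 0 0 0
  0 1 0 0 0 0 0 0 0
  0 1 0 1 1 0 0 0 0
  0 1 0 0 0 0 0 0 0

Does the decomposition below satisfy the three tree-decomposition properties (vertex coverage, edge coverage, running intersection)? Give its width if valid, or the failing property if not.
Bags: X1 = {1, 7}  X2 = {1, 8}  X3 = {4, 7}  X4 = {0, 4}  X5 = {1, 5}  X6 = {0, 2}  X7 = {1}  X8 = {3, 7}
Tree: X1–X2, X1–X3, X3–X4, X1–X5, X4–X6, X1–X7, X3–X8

A tree decomposition must satisfy three properties: every vertex lies in some bag; for every edge, both endpoints lie together in some bag; and for every vertex, the bags containing it form a connected subtree. Here vertex 6 appears in no bag, so the decomposition is invalid.

No — vertex 6 appears in no bag.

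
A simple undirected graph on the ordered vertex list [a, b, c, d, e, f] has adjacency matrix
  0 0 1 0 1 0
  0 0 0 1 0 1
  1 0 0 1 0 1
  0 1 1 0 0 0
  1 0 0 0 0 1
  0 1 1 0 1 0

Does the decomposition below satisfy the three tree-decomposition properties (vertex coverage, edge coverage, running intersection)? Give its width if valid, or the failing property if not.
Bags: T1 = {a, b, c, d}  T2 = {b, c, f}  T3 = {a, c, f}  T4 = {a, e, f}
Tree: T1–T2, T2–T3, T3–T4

A tree decomposition must satisfy three properties: every vertex lies in some bag; for every edge, both endpoints lie together in some bag; and for every vertex, the bags containing it form a connected subtree. Here bags containing vertex a are not connected in the tree, so the decomposition is invalid.

No — bags containing vertex a are not connected in the tree.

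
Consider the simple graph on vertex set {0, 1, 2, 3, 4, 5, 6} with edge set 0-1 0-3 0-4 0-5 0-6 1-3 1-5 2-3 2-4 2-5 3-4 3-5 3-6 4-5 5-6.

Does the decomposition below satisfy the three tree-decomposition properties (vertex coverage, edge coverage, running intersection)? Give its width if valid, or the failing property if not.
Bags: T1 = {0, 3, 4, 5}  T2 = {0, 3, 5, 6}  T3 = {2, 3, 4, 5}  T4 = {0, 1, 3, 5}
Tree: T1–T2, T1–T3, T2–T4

Yes; width 3.

Vertex coverage: the bags together contain {0, 1, 2, 3, 4, 5, 6}, the full vertex set. Edge coverage: each edge of G has both endpoints in at least one bag. Running intersection: for every vertex, the bags containing it form a connected subtree. All three properties hold, so this is a valid tree decomposition of width max|bag| − 1 = 3, and hence tw(G) ≤ 3.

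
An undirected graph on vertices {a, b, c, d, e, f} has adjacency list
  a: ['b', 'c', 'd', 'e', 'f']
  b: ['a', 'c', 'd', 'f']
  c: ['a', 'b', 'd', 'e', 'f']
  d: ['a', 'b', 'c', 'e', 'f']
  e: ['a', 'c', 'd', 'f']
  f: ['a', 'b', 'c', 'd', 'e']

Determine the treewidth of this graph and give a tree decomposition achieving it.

Every bag has size at most 5, so the width is 5 − 1 = 4 and tw(G) ≤ 4. For the lower bound, the 5 vertices {a, c, d, e, f} are pairwise adjacent, and any tree decomposition puts a clique entirely inside one bag — forcing width ≥ 4. Combining the bounds, tw(G) = 4.

Treewidth 4.
Bags: B1 = {a, c, d, e, f}  B2 = {a, b, c, d, f}
Tree: B1–B2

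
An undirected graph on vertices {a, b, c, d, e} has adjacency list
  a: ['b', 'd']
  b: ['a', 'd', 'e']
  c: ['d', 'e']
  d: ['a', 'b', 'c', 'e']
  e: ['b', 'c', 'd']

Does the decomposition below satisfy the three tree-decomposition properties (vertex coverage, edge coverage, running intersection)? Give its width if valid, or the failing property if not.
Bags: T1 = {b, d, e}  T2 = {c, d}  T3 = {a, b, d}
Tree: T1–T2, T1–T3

No — edge (e,c) lies in no bag.

A tree decomposition must satisfy three properties: every vertex lies in some bag; for every edge, both endpoints lie together in some bag; and for every vertex, the bags containing it form a connected subtree. Here edge (e,c) lies in no bag, so the decomposition is invalid.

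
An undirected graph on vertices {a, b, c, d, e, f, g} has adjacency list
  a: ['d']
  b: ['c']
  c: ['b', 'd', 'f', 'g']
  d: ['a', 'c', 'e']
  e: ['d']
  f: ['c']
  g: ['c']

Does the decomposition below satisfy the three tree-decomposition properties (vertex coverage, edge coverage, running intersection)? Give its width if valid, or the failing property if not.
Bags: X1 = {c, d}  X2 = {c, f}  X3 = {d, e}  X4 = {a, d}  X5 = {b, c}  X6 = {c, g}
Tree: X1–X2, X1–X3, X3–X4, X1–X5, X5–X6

Yes; width 1.

Vertex coverage: the bags together contain {a, b, c, d, e, f, g}, the full vertex set. Edge coverage: each edge of G has both endpoints in at least one bag. Running intersection: for every vertex, the bags containing it form a connected subtree. All three properties hold, so this is a valid tree decomposition of width max|bag| − 1 = 1, and hence tw(G) ≤ 1.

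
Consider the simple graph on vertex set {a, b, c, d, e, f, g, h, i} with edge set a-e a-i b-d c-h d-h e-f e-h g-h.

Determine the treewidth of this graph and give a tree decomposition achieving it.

Each bag holds 2 vertices, so the decomposition has width 1, which upper-bounds the treewidth. G has an edge, so its treewidth is at least 1. Combining the bounds, tw(G) = 1.

Treewidth 1.
One such decomposition:
Bags: B1 = {e, f}  B2 = {e, h}  B3 = {a, e}  B4 = {d, h}  B5 = {b, d}  B6 = {a, i}  B7 = {g, h}  B8 = {c, h}
Tree: B1–B2, B1–B3, B2–B4, B4–B5, B3–B6, B4–B7, B7–B8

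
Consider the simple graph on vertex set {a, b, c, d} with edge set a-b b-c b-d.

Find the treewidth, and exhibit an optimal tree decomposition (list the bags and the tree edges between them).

Every bag has size at most 2, so the width is 2 − 1 = 1 and tw(G) ≤ 1. Since G has at least one edge (e.g. c–b), it is not an edgeless graph, so tw(G) ≥ 1. Combining the bounds, tw(G) = 1.

Treewidth 1.
Bags: B1 = {b, c}  B2 = {b, d}  B3 = {a, b}
Tree: B1–B2, B1–B3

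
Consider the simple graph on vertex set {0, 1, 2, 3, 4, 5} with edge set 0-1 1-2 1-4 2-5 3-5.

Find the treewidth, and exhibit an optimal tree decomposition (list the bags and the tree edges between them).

Treewidth 1.
One optimal decomposition is:
Bags: B1 = {3, 5}  B2 = {2, 5}  B3 = {1, 2}  B4 = {0, 1}  B5 = {1, 4}
Tree: B1–B2, B2–B3, B3–B4, B3–B5

Every bag has size at most 2, so the width is 2 − 1 = 1 and tw(G) ≤ 1. G has an edge, so its treewidth is at least 1. Hence tw(G) = 1 exactly.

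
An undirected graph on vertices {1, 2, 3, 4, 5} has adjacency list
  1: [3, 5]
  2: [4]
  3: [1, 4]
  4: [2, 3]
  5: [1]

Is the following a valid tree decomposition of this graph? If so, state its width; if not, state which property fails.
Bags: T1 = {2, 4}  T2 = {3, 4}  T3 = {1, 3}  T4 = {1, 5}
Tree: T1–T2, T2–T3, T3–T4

Yes; width 1.

Vertex coverage: the bags together contain {1, 2, 3, 4, 5}, the full vertex set. Edge coverage: each edge of G has both endpoints in at least one bag. Running intersection: for every vertex, the bags containing it form a connected subtree. All three properties hold, so this is a valid tree decomposition of width max|bag| − 1 = 1, and hence tw(G) ≤ 1.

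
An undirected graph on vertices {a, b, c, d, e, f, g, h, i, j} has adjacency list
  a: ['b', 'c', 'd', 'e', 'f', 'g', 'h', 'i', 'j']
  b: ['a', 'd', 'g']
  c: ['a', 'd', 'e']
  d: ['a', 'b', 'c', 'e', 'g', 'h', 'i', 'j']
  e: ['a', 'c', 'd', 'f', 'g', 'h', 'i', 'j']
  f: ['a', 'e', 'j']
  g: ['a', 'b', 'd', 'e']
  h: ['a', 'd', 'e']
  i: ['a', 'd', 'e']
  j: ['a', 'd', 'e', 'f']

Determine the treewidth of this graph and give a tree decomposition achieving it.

Treewidth 3.
One optimal decomposition is:
Bags: B1 = {a, d, e, g}  B2 = {a, d, e, j}  B3 = {a, d, e, h}  B4 = {a, d, e, i}  B5 = {a, b, d, g}  B6 = {a, c, d, e}  B7 = {a, e, f, j}
Tree: B1–B2, B2–B3, B1–B4, B1–B5, B3–B6, B2–B7

Every bag has size at most 4, so the width is 4 − 1 = 3 and tw(G) ≤ 3. Conversely, {a, d, e, g} is a clique of size 4, and the vertices of any clique must share a bag in every tree decomposition; so some bag has ≥ 4 vertices and tw(G) ≥ 3. Combining the bounds, tw(G) = 3.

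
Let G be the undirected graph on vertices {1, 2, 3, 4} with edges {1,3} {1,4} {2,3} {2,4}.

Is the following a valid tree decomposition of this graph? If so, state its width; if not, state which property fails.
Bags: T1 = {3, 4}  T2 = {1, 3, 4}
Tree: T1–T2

A tree decomposition must satisfy three properties: every vertex lies in some bag; for every edge, both endpoints lie together in some bag; and for every vertex, the bags containing it form a connected subtree. Here vertex 2 appears in no bag, so the decomposition is invalid.

No — vertex 2 appears in no bag.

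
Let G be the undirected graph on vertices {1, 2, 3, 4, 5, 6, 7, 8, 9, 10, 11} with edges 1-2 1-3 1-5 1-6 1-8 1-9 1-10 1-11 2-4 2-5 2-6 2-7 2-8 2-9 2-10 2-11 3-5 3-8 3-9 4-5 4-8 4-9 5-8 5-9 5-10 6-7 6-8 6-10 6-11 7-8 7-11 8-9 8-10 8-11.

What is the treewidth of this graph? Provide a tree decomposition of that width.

Each bag holds 5 vertices, so the decomposition has width 4, which upper-bounds the treewidth. On the other hand G contains the 5-clique {1, 2, 6, 8, 11}. A clique must lie in a single bag of any decomposition, so no decomposition can have width below 4. Combining the bounds, tw(G) = 4.

Treewidth 4.
One optimal decomposition is:
Bags: B1 = {1, 2, 5, 8, 9}  B2 = {1, 2, 5, 8, 10}  B3 = {2, 4, 5, 8, 9}  B4 = {1, 2, 6, 8, 10}  B5 = {1, 2, 6, 8, 11}  B6 = {2, 6, 7, 8, 11}  B7 = {1, 3, 5, 8, 9}
Tree: B1–B2, B1–B3, B2–B4, B4–B5, B5–B6, B1–B7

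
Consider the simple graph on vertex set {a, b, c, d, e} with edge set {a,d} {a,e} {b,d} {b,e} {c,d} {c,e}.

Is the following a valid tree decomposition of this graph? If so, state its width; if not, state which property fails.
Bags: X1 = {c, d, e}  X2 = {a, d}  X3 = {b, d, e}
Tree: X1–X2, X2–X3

No — edge (e,a) lies in no bag.

A tree decomposition must satisfy three properties: every vertex lies in some bag; for every edge, both endpoints lie together in some bag; and for every vertex, the bags containing it form a connected subtree. Here edge (e,a) lies in no bag, so the decomposition is invalid.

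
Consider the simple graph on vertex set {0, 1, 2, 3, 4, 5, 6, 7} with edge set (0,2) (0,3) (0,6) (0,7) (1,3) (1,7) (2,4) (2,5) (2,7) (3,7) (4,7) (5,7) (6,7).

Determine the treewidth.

A width-2 tree decomposition is:
Bags: B1 = {0, 3, 7}  B2 = {0, 2, 7}  B3 = {2, 5, 7}  B4 = {1, 3, 7}  B5 = {2, 4, 7}  B6 = {0, 6, 7}
Tree: B1–B2, B2–B3, B1–B4, B3–B5, B1–B6
The largest bag has 3 vertices, giving width 2; this decomposition certifies tw(G) ≤ 2. On the other hand G contains the 3-clique {0, 2, 7}. A clique must lie in a single bag of any decomposition, so no decomposition can have width below 2. Hence tw(G) = 2 exactly.

2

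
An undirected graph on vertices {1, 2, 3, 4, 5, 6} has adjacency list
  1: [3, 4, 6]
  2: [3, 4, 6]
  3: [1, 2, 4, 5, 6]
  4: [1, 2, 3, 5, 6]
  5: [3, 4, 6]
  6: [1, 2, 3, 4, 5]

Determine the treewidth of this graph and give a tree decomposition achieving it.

Each bag holds 4 vertices, so the decomposition has width 3, which upper-bounds the treewidth. Conversely, {1, 3, 4, 6} is a clique of size 4, and the vertices of any clique must share a bag in every tree decomposition; so some bag has ≥ 4 vertices and tw(G) ≥ 3. Hence tw(G) = 3 exactly.

Treewidth 3.
Bags: B1 = {2, 3, 4, 6}  B2 = {3, 4, 5, 6}  B3 = {1, 3, 4, 6}
Tree: B1–B2, B2–B3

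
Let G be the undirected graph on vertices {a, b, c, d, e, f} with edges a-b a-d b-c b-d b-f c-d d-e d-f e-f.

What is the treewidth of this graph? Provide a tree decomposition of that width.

Every bag has size at most 3, so the width is 3 − 1 = 2 and tw(G) ≤ 2. Conversely, {d, e, f} is a clique of size 3, and the vertices of any clique must share a bag in every tree decomposition; so some bag has ≥ 3 vertices and tw(G) ≥ 2. Combining the bounds, tw(G) = 2.

Treewidth 2.
Bags: B1 = {b, d, f}  B2 = {b, c, d}  B3 = {d, e, f}  B4 = {a, b, d}
Tree: B1–B2, B1–B3, B2–B4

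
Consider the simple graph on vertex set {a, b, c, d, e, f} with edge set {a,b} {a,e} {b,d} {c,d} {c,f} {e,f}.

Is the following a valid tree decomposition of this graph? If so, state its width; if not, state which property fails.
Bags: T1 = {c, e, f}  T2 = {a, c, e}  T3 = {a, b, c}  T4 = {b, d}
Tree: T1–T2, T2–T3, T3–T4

No — edge (c,d) lies in no bag.

A tree decomposition must satisfy three properties: every vertex lies in some bag; for every edge, both endpoints lie together in some bag; and for every vertex, the bags containing it form a connected subtree. Here edge (c,d) lies in no bag, so the decomposition is invalid.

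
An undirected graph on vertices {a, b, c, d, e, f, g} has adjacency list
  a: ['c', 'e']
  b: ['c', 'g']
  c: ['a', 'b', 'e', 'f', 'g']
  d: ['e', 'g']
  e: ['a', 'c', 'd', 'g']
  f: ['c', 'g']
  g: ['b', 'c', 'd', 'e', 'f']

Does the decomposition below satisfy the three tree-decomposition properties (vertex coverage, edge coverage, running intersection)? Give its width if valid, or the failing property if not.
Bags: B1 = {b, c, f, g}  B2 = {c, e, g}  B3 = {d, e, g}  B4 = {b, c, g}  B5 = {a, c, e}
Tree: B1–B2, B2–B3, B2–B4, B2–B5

No — bags containing vertex b are not connected in the tree.

A tree decomposition must satisfy three properties: every vertex lies in some bag; for every edge, both endpoints lie together in some bag; and for every vertex, the bags containing it form a connected subtree. Here bags containing vertex b are not connected in the tree, so the decomposition is invalid.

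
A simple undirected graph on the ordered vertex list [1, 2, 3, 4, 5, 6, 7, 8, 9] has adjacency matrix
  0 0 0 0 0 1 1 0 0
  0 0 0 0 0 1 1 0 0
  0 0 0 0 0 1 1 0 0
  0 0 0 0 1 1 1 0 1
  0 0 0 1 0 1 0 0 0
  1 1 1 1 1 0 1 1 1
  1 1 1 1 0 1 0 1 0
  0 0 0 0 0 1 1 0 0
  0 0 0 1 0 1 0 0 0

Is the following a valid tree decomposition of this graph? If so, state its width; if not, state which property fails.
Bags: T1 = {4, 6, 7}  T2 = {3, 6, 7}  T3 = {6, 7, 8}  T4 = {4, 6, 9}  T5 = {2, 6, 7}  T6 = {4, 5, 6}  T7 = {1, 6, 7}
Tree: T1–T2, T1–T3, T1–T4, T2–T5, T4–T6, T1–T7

Yes; width 2.

Vertex coverage: the bags together contain {1, 2, 3, 4, 5, 6, 7, 8, 9}, the full vertex set. Edge coverage: each edge of G has both endpoints in at least one bag. Running intersection: for every vertex, the bags containing it form a connected subtree. All three properties hold, so this is a valid tree decomposition of width max|bag| − 1 = 2, and hence tw(G) ≤ 2.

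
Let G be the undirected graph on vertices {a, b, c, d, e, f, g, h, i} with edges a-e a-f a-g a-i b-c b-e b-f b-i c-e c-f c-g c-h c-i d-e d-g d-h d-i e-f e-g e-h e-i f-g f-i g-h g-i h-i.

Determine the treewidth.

A width-4 tree decomposition is:
Bags: B1 = {c, e, f, g, i}  B2 = {a, e, f, g, i}  B3 = {b, c, e, f, i}  B4 = {c, e, g, h, i}  B5 = {d, e, g, h, i}
Tree: B1–B2, B1–B3, B1–B4, B4–B5
The largest bag has 5 vertices, giving width 4; this decomposition certifies tw(G) ≤ 4. For the lower bound, the 5 vertices {d, e, g, h, i} are pairwise adjacent, and any tree decomposition puts a clique entirely inside one bag — forcing width ≥ 4. Hence tw(G) = 4 exactly.

4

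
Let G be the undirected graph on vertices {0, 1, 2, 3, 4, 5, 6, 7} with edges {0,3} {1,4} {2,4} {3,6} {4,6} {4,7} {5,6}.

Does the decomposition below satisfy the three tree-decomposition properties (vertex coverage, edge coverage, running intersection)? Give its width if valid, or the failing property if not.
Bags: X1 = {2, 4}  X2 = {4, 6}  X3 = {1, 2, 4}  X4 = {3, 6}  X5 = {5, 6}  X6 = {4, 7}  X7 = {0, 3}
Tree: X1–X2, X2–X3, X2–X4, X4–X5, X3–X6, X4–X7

A tree decomposition must satisfy three properties: every vertex lies in some bag; for every edge, both endpoints lie together in some bag; and for every vertex, the bags containing it form a connected subtree. Here bags containing vertex 2 are not connected in the tree, so the decomposition is invalid.

No — bags containing vertex 2 are not connected in the tree.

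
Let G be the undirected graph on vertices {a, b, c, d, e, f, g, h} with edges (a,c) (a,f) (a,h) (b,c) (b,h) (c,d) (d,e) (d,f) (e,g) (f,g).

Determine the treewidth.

2

A width-2 tree decomposition is:
Bags: B1 = {e, f, g}  B2 = {d, e, f}  B3 = {a, d, f}  B4 = {a, c, d}  B5 = {a, c, h}  B6 = {b, c, h}
Tree: B1–B2, B2–B3, B3–B4, B4–B5, B5–B6
Every bag has size at most 3, so the width is 3 − 1 = 2 and tw(G) ≤ 2. Since g–e–d–f–g is a cycle in G, G is not acyclic. Forests are exactly the graphs of treewidth ≤ 1, so tw(G) ≥ 2. Therefore the treewidth is 2.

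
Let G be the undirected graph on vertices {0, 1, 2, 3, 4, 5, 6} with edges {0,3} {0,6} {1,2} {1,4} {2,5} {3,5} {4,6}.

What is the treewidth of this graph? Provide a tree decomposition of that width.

Treewidth 2.
Bags: B1 = {0, 3, 6}  B2 = {3, 4, 6}  B3 = {1, 3, 4}  B4 = {1, 2, 3}  B5 = {2, 3, 5}
Tree: B1–B2, B2–B3, B3–B4, B4–B5

Every bag has size at most 3, so the width is 3 − 1 = 2 and tw(G) ≤ 2. The edges 3–0–6–4–1–2–5–3 form a cycle, so G is not a tree and its treewidth is at least 2. Hence tw(G) = 2 exactly.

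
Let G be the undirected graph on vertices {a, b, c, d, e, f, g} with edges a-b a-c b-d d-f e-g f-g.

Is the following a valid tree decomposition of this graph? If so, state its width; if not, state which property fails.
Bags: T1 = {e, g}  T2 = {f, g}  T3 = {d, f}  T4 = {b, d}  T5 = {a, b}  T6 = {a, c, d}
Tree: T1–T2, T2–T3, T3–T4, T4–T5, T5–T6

A tree decomposition must satisfy three properties: every vertex lies in some bag; for every edge, both endpoints lie together in some bag; and for every vertex, the bags containing it form a connected subtree. Here bags containing vertex d are not connected in the tree, so the decomposition is invalid.

No — bags containing vertex d are not connected in the tree.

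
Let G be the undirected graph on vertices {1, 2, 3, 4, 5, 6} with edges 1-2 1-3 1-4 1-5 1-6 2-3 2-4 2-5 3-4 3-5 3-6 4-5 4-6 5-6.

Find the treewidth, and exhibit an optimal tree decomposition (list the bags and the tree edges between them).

Treewidth 4.
One optimal decomposition is:
Bags: B1 = {1, 2, 3, 4, 5}  B2 = {1, 3, 4, 5, 6}
Tree: B1–B2

Every bag has size at most 5, so the width is 5 − 1 = 4 and tw(G) ≤ 4. On the other hand G contains the 5-clique {1, 2, 3, 4, 5}. A clique must lie in a single bag of any decomposition, so no decomposition can have width below 4. Combining the bounds, tw(G) = 4.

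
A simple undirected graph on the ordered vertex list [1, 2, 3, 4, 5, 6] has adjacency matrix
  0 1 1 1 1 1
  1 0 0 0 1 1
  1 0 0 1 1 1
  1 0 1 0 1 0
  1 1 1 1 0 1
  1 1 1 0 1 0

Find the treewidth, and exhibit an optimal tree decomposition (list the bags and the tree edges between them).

Every bag has size at most 4, so the width is 4 − 1 = 3 and tw(G) ≤ 3. Conversely, {1, 2, 5, 6} is a clique of size 4, and the vertices of any clique must share a bag in every tree decomposition; so some bag has ≥ 4 vertices and tw(G) ≥ 3. Hence tw(G) = 3 exactly.

Treewidth 3.
One optimal decomposition is:
Bags: B1 = {1, 3, 4, 5}  B2 = {1, 3, 5, 6}  B3 = {1, 2, 5, 6}
Tree: B1–B2, B2–B3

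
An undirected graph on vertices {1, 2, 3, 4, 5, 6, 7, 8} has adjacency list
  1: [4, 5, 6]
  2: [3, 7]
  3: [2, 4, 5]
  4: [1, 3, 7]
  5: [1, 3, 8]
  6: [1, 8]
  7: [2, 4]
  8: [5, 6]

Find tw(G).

A width-2 tree decomposition is:
Bags: B1 = {2, 3, 7}  B2 = {3, 4, 7}  B3 = {3, 4, 5}  B4 = {1, 4, 5}  B5 = {1, 5, 8}  B6 = {1, 6, 8}
Tree: B1–B2, B2–B3, B3–B4, B4–B5, B5–B6
The largest bag has 3 vertices, giving width 2; this decomposition certifies tw(G) ≤ 2. Since 2–7–4–3–2 is a cycle in G, G is not acyclic. Forests are exactly the graphs of treewidth ≤ 1, so tw(G) ≥ 2. Combining the bounds, tw(G) = 2.

2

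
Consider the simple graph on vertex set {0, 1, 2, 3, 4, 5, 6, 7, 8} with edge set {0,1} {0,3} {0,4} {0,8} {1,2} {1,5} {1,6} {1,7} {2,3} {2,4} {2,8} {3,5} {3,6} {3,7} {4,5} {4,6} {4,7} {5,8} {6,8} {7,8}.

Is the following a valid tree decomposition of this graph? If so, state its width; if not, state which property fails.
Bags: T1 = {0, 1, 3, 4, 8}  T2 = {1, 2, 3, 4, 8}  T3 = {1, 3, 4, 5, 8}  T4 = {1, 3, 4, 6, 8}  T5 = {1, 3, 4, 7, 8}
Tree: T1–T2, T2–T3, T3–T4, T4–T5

Yes; width 4.

Checking the three conditions: (i) the bags cover all of {0, 1, 2, 3, 4, 5, 6, 7, 8}; (ii) for each edge, some bag contains both endpoints; (iii) the bags containing any fixed vertex form a subtree. All hold, so the decomposition is valid with width 5 − 1 = 4.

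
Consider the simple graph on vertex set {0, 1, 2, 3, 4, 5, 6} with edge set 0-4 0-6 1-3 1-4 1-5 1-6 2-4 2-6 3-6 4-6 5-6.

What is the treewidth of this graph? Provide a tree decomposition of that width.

Treewidth 2.
One such decomposition:
Bags: B1 = {2, 4, 6}  B2 = {1, 4, 6}  B3 = {1, 5, 6}  B4 = {0, 4, 6}  B5 = {1, 3, 6}
Tree: B1–B2, B2–B3, B2–B4, B3–B5

Every bag has size at most 3, so the width is 3 − 1 = 2 and tw(G) ≤ 2. Conversely, {0, 4, 6} is a clique of size 3, and the vertices of any clique must share a bag in every tree decomposition; so some bag has ≥ 3 vertices and tw(G) ≥ 2. Therefore the treewidth is 2.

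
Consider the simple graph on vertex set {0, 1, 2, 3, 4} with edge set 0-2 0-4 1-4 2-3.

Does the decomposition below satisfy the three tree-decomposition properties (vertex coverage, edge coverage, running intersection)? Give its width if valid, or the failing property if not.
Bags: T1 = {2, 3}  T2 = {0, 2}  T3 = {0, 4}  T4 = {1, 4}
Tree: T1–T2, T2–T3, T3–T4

Yes; width 1.

Vertex coverage: the bags together contain {0, 1, 2, 3, 4}, the full vertex set. Edge coverage: each edge of G has both endpoints in at least one bag. Running intersection: for every vertex, the bags containing it form a connected subtree. All three properties hold, so this is a valid tree decomposition of width max|bag| − 1 = 1, and hence tw(G) ≤ 1.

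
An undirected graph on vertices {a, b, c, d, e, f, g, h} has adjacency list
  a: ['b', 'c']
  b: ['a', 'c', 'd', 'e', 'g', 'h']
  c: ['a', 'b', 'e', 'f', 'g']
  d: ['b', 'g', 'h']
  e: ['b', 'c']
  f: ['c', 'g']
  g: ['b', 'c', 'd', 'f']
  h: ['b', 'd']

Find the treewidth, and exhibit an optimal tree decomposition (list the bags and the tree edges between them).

Every bag has size at most 3, so the width is 3 − 1 = 2 and tw(G) ≤ 2. For the lower bound, the 3 vertices {c, f, g} are pairwise adjacent, and any tree decomposition puts a clique entirely inside one bag — forcing width ≥ 2. Therefore the treewidth is 2.

Treewidth 2.
One such decomposition:
Bags: B1 = {b, c, e}  B2 = {b, c, g}  B3 = {b, d, g}  B4 = {c, f, g}  B5 = {a, b, c}  B6 = {b, d, h}
Tree: B1–B2, B2–B3, B2–B4, B2–B5, B3–B6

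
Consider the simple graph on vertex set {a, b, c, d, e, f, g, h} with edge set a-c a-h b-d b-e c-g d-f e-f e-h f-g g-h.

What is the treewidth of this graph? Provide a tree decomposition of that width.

Treewidth 2.
Bags: B1 = {b, d, f}  B2 = {b, e, f}  B3 = {e, f, g}  B4 = {e, g, h}  B5 = {c, g, h}  B6 = {a, c, h}
Tree: B1–B2, B2–B3, B3–B4, B4–B5, B5–B6

Every bag has size at most 3, so the width is 3 − 1 = 2 and tw(G) ≤ 2. For the lower bound, G contains the cycle d–b–e–f–d, so G is not a forest; only forests have treewidth ≤ 1, hence tw(G) ≥ 2. Hence tw(G) = 2 exactly.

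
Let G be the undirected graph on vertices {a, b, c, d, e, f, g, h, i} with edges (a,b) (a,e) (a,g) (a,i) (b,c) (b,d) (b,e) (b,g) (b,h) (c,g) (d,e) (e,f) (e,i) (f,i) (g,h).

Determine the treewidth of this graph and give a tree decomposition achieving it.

Treewidth 2.
One optimal decomposition is:
Bags: B1 = {a, b, e}  B2 = {a, b, g}  B3 = {b, g, h}  B4 = {a, e, i}  B5 = {b, c, g}  B6 = {e, f, i}  B7 = {b, d, e}
Tree: B1–B2, B2–B3, B1–B4, B2–B5, B4–B6, B1–B7

Every bag has size at most 3, so the width is 3 − 1 = 2 and tw(G) ≤ 2. For the lower bound, the 3 vertices {e, f, i} are pairwise adjacent, and any tree decomposition puts a clique entirely inside one bag — forcing width ≥ 2. The upper and lower bounds meet at 2, so that is the treewidth.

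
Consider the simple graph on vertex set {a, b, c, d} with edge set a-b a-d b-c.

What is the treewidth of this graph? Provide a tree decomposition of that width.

The largest bag has 2 vertices, giving width 1; this decomposition certifies tw(G) ≤ 1. G has an edge, so its treewidth is at least 1. Therefore the treewidth is 1.

Treewidth 1.
Bags: B1 = {b, c}  B2 = {a, b}  B3 = {a, d}
Tree: B1–B2, B2–B3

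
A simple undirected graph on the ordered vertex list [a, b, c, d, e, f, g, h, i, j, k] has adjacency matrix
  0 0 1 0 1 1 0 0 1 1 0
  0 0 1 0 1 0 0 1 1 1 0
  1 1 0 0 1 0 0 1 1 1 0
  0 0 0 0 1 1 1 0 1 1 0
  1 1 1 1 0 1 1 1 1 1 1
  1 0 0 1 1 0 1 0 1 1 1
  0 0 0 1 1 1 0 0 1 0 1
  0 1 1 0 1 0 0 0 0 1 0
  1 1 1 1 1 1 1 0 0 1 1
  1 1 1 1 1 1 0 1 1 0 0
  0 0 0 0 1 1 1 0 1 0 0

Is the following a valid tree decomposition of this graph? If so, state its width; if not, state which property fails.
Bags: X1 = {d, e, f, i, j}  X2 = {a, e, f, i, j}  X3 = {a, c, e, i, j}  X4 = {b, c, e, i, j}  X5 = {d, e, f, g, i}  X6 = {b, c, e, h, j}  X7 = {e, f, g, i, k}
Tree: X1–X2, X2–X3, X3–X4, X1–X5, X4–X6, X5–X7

Yes; width 4.

Checking the three conditions: (i) the bags cover all of {a, b, c, d, e, f, g, h, i, j, k}; (ii) for each edge, some bag contains both endpoints; (iii) the bags containing any fixed vertex form a subtree. All hold, so the decomposition is valid with width 5 − 1 = 4.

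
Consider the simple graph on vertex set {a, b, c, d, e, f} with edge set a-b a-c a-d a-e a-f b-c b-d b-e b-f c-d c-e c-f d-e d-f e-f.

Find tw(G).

5

A width-5 tree decomposition is:
Bags: B1 = {a, b, c, d, e, f}
Tree: (single bag)
A single bag containing all 6 vertices is trivially a valid decomposition of width 5. For the lower bound, the 6 vertices {a, b, c, d, e, f} are pairwise adjacent, and any tree decomposition puts a clique entirely inside one bag — forcing width ≥ 5. Combining the bounds, tw(G) = 5.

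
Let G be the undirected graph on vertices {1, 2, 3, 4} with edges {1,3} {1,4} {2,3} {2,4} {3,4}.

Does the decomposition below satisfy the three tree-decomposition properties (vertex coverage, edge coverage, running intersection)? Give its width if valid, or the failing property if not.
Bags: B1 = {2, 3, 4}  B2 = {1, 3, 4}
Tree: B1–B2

Yes; width 2.

Vertex coverage: the bags together contain {1, 2, 3, 4}, the full vertex set. Edge coverage: each edge of G has both endpoints in at least one bag. Running intersection: for every vertex, the bags containing it form a connected subtree. All three properties hold, so this is a valid tree decomposition of width max|bag| − 1 = 2, and hence tw(G) ≤ 2.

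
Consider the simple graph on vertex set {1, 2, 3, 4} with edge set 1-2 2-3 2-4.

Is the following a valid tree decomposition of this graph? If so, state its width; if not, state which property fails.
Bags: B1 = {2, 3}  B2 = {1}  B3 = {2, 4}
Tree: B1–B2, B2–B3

No — edge (2,1) lies in no bag.

A tree decomposition must satisfy three properties: every vertex lies in some bag; for every edge, both endpoints lie together in some bag; and for every vertex, the bags containing it form a connected subtree. Here edge (2,1) lies in no bag, so the decomposition is invalid.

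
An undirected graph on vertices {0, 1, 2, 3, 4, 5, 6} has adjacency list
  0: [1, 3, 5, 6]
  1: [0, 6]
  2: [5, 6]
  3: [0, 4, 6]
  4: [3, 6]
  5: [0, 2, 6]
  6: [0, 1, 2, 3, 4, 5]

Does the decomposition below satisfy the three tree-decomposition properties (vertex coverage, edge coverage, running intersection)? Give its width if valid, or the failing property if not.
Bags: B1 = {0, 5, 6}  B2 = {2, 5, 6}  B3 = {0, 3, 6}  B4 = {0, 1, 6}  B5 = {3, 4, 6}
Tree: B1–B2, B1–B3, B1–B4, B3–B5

Yes; width 2.

Every vertex of G appears in some bag (union = {0, 1, 2, 3, 4, 5, 6}); every edge is covered by a bag; and for each vertex v the set of bags containing v is connected in the bag tree. The decomposition is therefore valid. The largest bag has 3 vertices, so the width is 2.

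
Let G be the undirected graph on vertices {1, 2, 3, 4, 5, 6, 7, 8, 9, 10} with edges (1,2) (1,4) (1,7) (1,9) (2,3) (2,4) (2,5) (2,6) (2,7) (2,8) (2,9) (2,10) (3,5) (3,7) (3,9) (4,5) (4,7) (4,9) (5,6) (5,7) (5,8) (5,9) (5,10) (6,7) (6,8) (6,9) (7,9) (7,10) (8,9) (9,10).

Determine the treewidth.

4

A width-4 tree decomposition is:
Bags: B1 = {1, 2, 4, 7, 9}  B2 = {2, 4, 5, 7, 9}  B3 = {2, 5, 6, 7, 9}  B4 = {2, 5, 7, 9, 10}  B5 = {2, 5, 6, 8, 9}  B6 = {2, 3, 5, 7, 9}
Tree: B1–B2, B2–B3, B3–B4, B3–B5, B3–B6
Every bag has size at most 5, so the width is 5 − 1 = 4 and tw(G) ≤ 4. Conversely, {1, 2, 4, 7, 9} is a clique of size 5, and the vertices of any clique must share a bag in every tree decomposition; so some bag has ≥ 5 vertices and tw(G) ≥ 4. Therefore the treewidth is 4.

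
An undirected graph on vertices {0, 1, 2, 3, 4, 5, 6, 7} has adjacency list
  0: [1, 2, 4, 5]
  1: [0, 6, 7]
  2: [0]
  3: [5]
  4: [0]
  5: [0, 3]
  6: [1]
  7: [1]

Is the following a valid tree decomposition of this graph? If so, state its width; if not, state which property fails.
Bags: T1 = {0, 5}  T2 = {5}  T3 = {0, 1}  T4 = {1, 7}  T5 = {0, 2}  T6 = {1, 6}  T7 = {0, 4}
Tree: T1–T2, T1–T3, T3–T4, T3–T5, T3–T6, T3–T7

A tree decomposition must satisfy three properties: every vertex lies in some bag; for every edge, both endpoints lie together in some bag; and for every vertex, the bags containing it form a connected subtree. Here vertex 3 appears in no bag, so the decomposition is invalid.

No — vertex 3 appears in no bag.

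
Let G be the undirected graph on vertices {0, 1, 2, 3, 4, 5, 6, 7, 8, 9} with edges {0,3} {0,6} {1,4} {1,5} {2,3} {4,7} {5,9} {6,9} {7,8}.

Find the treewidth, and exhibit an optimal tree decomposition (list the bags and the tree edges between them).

The largest bag has 2 vertices, giving width 1; this decomposition certifies tw(G) ≤ 1. Since G has at least one edge (e.g. 2–3), it is not an edgeless graph, so tw(G) ≥ 1. Combining the bounds, tw(G) = 1.

Treewidth 1.
One optimal decomposition is:
Bags: B1 = {2, 3}  B2 = {0, 3}  B3 = {0, 6}  B4 = {6, 9}  B5 = {5, 9}  B6 = {1, 5}  B7 = {1, 4}  B8 = {4, 7}  B9 = {7, 8}
Tree: B1–B2, B2–B3, B3–B4, B4–B5, B5–B6, B6–B7, B7–B8, B8–B9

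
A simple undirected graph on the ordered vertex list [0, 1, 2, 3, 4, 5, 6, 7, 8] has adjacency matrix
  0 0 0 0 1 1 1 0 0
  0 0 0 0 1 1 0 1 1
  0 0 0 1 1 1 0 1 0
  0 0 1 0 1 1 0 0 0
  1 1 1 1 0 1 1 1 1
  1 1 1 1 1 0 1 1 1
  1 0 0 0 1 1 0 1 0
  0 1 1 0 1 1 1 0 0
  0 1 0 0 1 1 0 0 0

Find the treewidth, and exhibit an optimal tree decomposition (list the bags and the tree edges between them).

Every bag has size at most 4, so the width is 4 − 1 = 3 and tw(G) ≤ 3. Conversely, {0, 4, 5, 6} is a clique of size 4, and the vertices of any clique must share a bag in every tree decomposition; so some bag has ≥ 4 vertices and tw(G) ≥ 3. Therefore the treewidth is 3.

Treewidth 3.
One optimal decomposition is:
Bags: B1 = {1, 4, 5, 7}  B2 = {4, 5, 6, 7}  B3 = {2, 4, 5, 7}  B4 = {1, 4, 5, 8}  B5 = {0, 4, 5, 6}  B6 = {2, 3, 4, 5}
Tree: B1–B2, B1–B3, B1–B4, B2–B5, B3–B6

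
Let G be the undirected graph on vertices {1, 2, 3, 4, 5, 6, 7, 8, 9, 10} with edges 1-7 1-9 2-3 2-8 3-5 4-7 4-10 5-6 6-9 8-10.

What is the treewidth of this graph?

A width-2 tree decomposition is:
Bags: B1 = {1, 7, 9}  B2 = {6, 7, 9}  B3 = {5, 6, 7}  B4 = {3, 5, 7}  B5 = {2, 3, 7}  B6 = {2, 7, 8}  B7 = {7, 8, 10}  B8 = {4, 7, 10}
Tree: B1–B2, B2–B3, B3–B4, B4–B5, B5–B6, B6–B7, B7–B8
Every bag has size at most 3, so the width is 3 − 1 = 2 and tw(G) ≤ 2. For the lower bound, G contains the cycle 7–1–9–6–5–3–2–8–10–4–7, so G is not a forest; only forests have treewidth ≤ 1, hence tw(G) ≥ 2. The upper and lower bounds meet at 2, so that is the treewidth.

2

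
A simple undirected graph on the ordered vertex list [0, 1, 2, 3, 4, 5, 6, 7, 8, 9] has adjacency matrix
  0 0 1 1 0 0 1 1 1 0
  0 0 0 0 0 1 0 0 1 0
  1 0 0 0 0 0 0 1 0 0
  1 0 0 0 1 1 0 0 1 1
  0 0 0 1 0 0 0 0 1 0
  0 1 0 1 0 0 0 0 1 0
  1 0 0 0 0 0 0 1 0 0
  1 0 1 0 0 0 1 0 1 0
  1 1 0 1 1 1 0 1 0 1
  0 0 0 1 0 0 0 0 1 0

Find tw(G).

2

A width-2 tree decomposition is:
Bags: B1 = {0, 3, 8}  B2 = {3, 5, 8}  B3 = {0, 7, 8}  B4 = {0, 6, 7}  B5 = {1, 5, 8}  B6 = {0, 2, 7}  B7 = {3, 8, 9}  B8 = {3, 4, 8}
Tree: B1–B2, B1–B3, B3–B4, B2–B5, B4–B6, B1–B7, B1–B8
The largest bag has 3 vertices, giving width 2; this decomposition certifies tw(G) ≤ 2. Conversely, {1, 5, 8} is a clique of size 3, and the vertices of any clique must share a bag in every tree decomposition; so some bag has ≥ 3 vertices and tw(G) ≥ 2. Combining the bounds, tw(G) = 2.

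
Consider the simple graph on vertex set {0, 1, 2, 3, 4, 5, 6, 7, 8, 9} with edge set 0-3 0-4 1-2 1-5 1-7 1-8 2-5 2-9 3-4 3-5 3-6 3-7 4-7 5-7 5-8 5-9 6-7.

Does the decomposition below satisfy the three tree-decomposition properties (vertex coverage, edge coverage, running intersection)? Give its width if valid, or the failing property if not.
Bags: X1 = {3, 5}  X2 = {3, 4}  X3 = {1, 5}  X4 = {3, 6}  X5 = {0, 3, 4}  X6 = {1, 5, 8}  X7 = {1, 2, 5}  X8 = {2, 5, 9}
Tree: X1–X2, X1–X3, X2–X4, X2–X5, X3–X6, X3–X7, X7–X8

A tree decomposition must satisfy three properties: every vertex lies in some bag; for every edge, both endpoints lie together in some bag; and for every vertex, the bags containing it form a connected subtree. Here vertex 7 appears in no bag, so the decomposition is invalid.

No — vertex 7 appears in no bag.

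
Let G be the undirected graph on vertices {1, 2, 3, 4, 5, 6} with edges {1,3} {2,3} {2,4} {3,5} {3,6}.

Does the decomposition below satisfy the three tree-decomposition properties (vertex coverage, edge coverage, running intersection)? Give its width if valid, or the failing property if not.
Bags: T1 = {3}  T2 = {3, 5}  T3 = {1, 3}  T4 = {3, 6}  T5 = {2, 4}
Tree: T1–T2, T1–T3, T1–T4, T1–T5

A tree decomposition must satisfy three properties: every vertex lies in some bag; for every edge, both endpoints lie together in some bag; and for every vertex, the bags containing it form a connected subtree. Here edge (2,3) lies in no bag, so the decomposition is invalid.

No — edge (2,3) lies in no bag.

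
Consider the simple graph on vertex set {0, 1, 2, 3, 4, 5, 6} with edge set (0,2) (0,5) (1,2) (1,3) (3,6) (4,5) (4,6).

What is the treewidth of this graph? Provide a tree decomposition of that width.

Each bag holds 3 vertices, so the decomposition has width 2, which upper-bounds the treewidth. The edges 5–0–2–1–3–6–4–5 form a cycle, so G is not a tree and its treewidth is at least 2. Therefore the treewidth is 2.

Treewidth 2.
One optimal decomposition is:
Bags: B1 = {0, 2, 5}  B2 = {1, 2, 5}  B3 = {1, 3, 5}  B4 = {3, 5, 6}  B5 = {4, 5, 6}
Tree: B1–B2, B2–B3, B3–B4, B4–B5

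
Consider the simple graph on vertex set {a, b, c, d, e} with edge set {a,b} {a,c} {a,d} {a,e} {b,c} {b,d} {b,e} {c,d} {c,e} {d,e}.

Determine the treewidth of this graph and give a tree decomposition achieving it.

With just one bag of size 5, the width is 5 − 1 = 4, so tw(G) ≤ 4. Conversely, {a, b, c, d, e} is a clique of size 5, and the vertices of any clique must share a bag in every tree decomposition; so some bag has ≥ 5 vertices and tw(G) ≥ 4. Therefore the treewidth is 4.

Treewidth 4.
One such decomposition:
Bags: B1 = {a, b, c, d, e}
Tree: (single bag)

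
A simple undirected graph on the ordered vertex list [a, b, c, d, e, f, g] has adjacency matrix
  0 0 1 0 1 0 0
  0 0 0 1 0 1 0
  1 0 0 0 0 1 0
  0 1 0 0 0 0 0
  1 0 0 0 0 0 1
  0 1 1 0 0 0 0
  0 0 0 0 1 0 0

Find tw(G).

A width-1 tree decomposition is:
Bags: B1 = {b, d}  B2 = {b, f}  B3 = {c, f}  B4 = {a, c}  B5 = {a, e}  B6 = {e, g}
Tree: B1–B2, B2–B3, B3–B4, B4–B5, B5–B6
Each bag holds 2 vertices, so the decomposition has width 1, which upper-bounds the treewidth. Since G has at least one edge (e.g. d–b), it is not an edgeless graph, so tw(G) ≥ 1. Therefore the treewidth is 1.

1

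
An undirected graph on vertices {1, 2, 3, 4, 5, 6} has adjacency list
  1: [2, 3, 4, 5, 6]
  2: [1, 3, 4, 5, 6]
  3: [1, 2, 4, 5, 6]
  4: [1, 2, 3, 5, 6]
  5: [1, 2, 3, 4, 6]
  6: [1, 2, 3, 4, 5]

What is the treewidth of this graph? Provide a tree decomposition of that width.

With just one bag of size 6, the width is 6 − 1 = 5, so tw(G) ≤ 5. On the other hand G contains the 6-clique {1, 2, 3, 4, 5, 6}. A clique must lie in a single bag of any decomposition, so no decomposition can have width below 5. Combining the bounds, tw(G) = 5.

Treewidth 5.
One such decomposition:
Bags: B1 = {1, 2, 3, 4, 5, 6}
Tree: (single bag)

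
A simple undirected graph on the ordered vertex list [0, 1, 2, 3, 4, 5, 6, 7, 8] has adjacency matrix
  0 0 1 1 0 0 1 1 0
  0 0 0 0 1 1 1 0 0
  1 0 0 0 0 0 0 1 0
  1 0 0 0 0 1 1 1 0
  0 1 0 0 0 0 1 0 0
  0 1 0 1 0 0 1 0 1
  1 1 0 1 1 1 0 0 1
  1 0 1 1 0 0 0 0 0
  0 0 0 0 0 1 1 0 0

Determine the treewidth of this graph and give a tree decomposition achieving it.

The largest bag has 3 vertices, giving width 2; this decomposition certifies tw(G) ≤ 2. On the other hand G contains the 3-clique {0, 2, 7}. A clique must lie in a single bag of any decomposition, so no decomposition can have width below 2. Hence tw(G) = 2 exactly.

Treewidth 2.
Bags: B1 = {0, 3, 6}  B2 = {0, 3, 7}  B3 = {3, 5, 6}  B4 = {5, 6, 8}  B5 = {1, 5, 6}  B6 = {0, 2, 7}  B7 = {1, 4, 6}
Tree: B1–B2, B1–B3, B3–B4, B3–B5, B2–B6, B5–B7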